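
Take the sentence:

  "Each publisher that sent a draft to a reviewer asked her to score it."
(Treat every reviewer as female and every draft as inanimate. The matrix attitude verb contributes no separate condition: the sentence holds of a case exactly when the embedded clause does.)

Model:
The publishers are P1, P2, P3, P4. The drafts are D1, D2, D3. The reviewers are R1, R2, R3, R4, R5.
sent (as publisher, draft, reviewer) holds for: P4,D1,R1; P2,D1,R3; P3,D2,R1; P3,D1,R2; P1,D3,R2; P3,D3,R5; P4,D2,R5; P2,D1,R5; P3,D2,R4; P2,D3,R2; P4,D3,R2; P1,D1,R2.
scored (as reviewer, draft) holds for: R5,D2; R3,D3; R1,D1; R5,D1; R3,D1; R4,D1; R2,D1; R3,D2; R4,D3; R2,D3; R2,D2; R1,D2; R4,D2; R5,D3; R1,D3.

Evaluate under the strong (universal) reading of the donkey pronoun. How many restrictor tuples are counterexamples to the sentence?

0

"her" takes "a reviewer" as antecedent and "it" takes "a draft"; both are donkey pronouns co-varying with the restrictor.
Strong reading: for every (p,d,r) with sent(p,d,r), scored(r,d).
Restrictor triples: (P1,D1,R2)→scored(R2,D1) ✓  (P1,D3,R2)→scored(R2,D3) ✓  (P2,D1,R3)→scored(R3,D1) ✓  (P2,D1,R5)→scored(R5,D1) ✓  (P2,D3,R2)→scored(R2,D3) ✓  (P3,D1,R2)→scored(R2,D1) ✓  (P3,D2,R1)→scored(R1,D2) ✓  (P3,D2,R4)→scored(R4,D2) ✓  (P3,D3,R5)→scored(R5,D3) ✓  (P4,D1,R1)→scored(R1,D1) ✓  (P4,D2,R5)→scored(R5,D2) ✓  (P4,D3,R2)→scored(R2,D3) ✓
Counterexamples (restrictor triples failing the scope): 0.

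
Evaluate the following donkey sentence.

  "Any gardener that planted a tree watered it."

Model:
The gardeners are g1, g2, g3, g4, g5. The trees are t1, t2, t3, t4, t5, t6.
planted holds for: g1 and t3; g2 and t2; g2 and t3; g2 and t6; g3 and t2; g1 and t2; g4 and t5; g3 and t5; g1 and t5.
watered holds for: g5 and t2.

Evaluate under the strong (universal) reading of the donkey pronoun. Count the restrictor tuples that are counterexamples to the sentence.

9

"it" takes "a tree" as antecedent — a donkey pronoun bound across the clause boundary.
Strong reading: for every (g,t) with planted(g,t), watered(g,t).
Restrictor pairs: (g1,t2) ✗  (g1,t3) ✗  (g1,t5) ✗  (g2,t2) ✗  (g2,t3) ✗  (g2,t6) ✗  (g3,t2) ✗  (g3,t5) ✗  (g4,t5) ✗
Counterexamples (restrictor pairs failing the scope): 9.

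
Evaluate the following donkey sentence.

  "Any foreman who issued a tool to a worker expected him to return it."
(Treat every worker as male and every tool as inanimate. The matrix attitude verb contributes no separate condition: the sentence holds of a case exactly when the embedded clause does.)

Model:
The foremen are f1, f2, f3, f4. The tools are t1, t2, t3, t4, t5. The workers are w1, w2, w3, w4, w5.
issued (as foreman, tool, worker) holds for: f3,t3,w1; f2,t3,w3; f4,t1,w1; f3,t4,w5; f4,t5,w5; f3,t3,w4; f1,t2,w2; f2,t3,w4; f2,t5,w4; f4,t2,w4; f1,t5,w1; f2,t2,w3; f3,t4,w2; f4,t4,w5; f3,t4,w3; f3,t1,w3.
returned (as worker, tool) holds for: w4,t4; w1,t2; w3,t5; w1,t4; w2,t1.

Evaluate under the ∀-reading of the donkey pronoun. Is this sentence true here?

"him" takes "a worker" as antecedent and "it" takes "a tool"; both are donkey pronouns co-varying with the restrictor.
Strong reading: for every (f,t,w) with issued(f,t,w), returned(w,t).
Restrictor triples: (f1,t2,w2)→returned(w2,t2) ✗  (f1,t5,w1)→returned(w1,t5) ✗  (f2,t2,w3)→returned(w3,t2) ✗  (f2,t3,w3)→returned(w3,t3) ✗  (f2,t3,w4)→returned(w4,t3) ✗  (f2,t5,w4)→returned(w4,t5) ✗  (f3,t1,w3)→returned(w3,t1) ✗  (f3,t3,w1)→returned(w1,t3) ✗  (f3,t3,w4)→returned(w4,t3) ✗  (f3,t4,w2)→returned(w2,t4) ✗  (f3,t4,w3)→returned(w3,t4) ✗  (f3,t4,w5)→returned(w5,t4) ✗  (f4,t1,w1)→returned(w1,t1) ✗  (f4,t2,w4)→returned(w4,t2) ✗  (f4,t4,w5)→returned(w5,t4) ✗  (f4,t5,w5)→returned(w5,t5) ✗
Counterexample: (f1,t2,w2) — returned(w2,t2) does not hold.

False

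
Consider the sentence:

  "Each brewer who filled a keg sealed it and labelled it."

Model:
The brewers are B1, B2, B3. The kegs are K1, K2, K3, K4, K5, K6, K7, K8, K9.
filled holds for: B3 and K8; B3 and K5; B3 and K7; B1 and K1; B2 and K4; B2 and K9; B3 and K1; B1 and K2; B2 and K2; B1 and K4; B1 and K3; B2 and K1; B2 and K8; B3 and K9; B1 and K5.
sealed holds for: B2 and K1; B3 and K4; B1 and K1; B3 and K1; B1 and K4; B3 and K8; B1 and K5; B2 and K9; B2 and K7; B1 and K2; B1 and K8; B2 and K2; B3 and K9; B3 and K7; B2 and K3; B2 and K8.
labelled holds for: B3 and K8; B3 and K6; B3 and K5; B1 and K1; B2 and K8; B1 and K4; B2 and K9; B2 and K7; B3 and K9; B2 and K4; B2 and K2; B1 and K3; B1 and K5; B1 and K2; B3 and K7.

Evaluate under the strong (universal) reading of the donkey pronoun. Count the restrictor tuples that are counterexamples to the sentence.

"it" takes "a keg" as antecedent — a donkey pronoun bound across the clause boundary.
Strong reading: for every (b,k) with filled(b,k), sealed(b,k) ∧ labelled(b,k).
Restrictor pairs: (B1,K1) ✓  (B1,K2) ✓  (B1,K3) ✗  (B1,K4) ✓  (B1,K5) ✓  (B2,K1) ✗  (B2,K2) ✓  (B2,K4) ✗  (B2,K8) ✓  (B2,K9) ✓  (B3,K1) ✗  (B3,K5) ✗  (B3,K7) ✓  (B3,K8) ✓  (B3,K9) ✓
Counterexamples (restrictor pairs failing the scope): 5.

5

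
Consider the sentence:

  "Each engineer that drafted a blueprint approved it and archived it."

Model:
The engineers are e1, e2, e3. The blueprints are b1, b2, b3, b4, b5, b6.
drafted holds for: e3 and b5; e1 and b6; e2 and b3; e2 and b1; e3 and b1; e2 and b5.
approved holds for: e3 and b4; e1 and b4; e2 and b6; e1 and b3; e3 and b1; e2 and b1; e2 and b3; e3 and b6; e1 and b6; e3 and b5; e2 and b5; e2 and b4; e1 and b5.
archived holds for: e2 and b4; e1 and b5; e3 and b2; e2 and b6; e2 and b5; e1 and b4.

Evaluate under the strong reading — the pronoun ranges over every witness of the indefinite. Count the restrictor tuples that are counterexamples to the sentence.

"it" takes "a blueprint" as antecedent — a donkey pronoun bound across the clause boundary.
Strong reading: for every (e,b) with drafted(e,b), approved(e,b) ∧ archived(e,b).
Restrictor pairs: (e1,b6) ✗  (e2,b1) ✗  (e2,b3) ✗  (e2,b5) ✓  (e3,b1) ✗  (e3,b5) ✗
Counterexamples (restrictor pairs failing the scope): 5.

5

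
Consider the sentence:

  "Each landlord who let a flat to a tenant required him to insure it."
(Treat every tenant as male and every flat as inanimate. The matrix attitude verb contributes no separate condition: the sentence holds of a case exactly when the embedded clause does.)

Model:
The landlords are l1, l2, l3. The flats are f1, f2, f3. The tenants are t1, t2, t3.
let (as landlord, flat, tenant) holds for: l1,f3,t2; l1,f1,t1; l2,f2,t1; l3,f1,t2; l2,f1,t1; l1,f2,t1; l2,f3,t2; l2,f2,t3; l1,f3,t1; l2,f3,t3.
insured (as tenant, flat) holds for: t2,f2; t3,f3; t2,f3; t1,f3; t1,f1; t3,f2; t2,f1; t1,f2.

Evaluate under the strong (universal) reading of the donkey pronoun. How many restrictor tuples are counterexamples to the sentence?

"him" takes "a tenant" as antecedent and "it" takes "a flat"; both are donkey pronouns co-varying with the restrictor.
Strong reading: for every (l,f,t) with let(l,f,t), insured(t,f).
Restrictor triples: (l1,f1,t1)→insured(t1,f1) ✓  (l1,f2,t1)→insured(t1,f2) ✓  (l1,f3,t1)→insured(t1,f3) ✓  (l1,f3,t2)→insured(t2,f3) ✓  (l2,f1,t1)→insured(t1,f1) ✓  (l2,f2,t1)→insured(t1,f2) ✓  (l2,f2,t3)→insured(t3,f2) ✓  (l2,f3,t2)→insured(t2,f3) ✓  (l2,f3,t3)→insured(t3,f3) ✓  (l3,f1,t2)→insured(t2,f1) ✓
Counterexamples (restrictor triples failing the scope): 0.

0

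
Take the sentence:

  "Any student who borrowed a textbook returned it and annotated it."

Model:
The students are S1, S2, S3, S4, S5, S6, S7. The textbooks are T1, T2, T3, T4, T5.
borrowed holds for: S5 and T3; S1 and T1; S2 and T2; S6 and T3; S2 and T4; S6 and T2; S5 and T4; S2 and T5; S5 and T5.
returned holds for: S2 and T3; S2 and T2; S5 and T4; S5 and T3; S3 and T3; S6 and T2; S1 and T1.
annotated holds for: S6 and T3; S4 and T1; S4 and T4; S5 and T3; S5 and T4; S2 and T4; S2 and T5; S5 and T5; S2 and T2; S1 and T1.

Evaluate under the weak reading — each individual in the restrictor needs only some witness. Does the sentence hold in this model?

False

"it" takes "a textbook" as antecedent — a donkey pronoun bound across the clause boundary.
Weak reading: every student s with some borrowed-textbook has at least one borrowed-textbook t such that returned(s,t) ∧ annotated(s,t).
Per student: S1:✓  S2:✓  S5:✓  S6:✗
S6 has no witness among its borrowed-textbooks.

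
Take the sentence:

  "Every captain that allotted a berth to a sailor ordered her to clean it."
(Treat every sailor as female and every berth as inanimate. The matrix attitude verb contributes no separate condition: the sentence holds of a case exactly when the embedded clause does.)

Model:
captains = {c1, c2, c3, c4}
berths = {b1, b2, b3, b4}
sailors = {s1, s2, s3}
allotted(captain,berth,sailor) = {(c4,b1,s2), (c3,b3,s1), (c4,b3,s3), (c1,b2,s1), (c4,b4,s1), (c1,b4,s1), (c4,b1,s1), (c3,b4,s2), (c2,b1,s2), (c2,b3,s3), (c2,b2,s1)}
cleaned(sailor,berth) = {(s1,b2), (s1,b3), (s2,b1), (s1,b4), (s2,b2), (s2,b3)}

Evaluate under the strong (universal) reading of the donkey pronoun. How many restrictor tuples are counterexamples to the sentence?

"her" takes "a sailor" as antecedent and "it" takes "a berth"; both are donkey pronouns co-varying with the restrictor.
Strong reading: for every (c,b,s) with allotted(c,b,s), cleaned(s,b).
Restrictor triples: (c1,b2,s1)→cleaned(s1,b2) ✓  (c1,b4,s1)→cleaned(s1,b4) ✓  (c2,b1,s2)→cleaned(s2,b1) ✓  (c2,b2,s1)→cleaned(s1,b2) ✓  (c2,b3,s3)→cleaned(s3,b3) ✗  (c3,b3,s1)→cleaned(s1,b3) ✓  (c3,b4,s2)→cleaned(s2,b4) ✗  (c4,b1,s1)→cleaned(s1,b1) ✗  (c4,b1,s2)→cleaned(s2,b1) ✓  (c4,b3,s3)→cleaned(s3,b3) ✗  (c4,b4,s1)→cleaned(s1,b4) ✓
Counterexamples (restrictor triples failing the scope): 4.

4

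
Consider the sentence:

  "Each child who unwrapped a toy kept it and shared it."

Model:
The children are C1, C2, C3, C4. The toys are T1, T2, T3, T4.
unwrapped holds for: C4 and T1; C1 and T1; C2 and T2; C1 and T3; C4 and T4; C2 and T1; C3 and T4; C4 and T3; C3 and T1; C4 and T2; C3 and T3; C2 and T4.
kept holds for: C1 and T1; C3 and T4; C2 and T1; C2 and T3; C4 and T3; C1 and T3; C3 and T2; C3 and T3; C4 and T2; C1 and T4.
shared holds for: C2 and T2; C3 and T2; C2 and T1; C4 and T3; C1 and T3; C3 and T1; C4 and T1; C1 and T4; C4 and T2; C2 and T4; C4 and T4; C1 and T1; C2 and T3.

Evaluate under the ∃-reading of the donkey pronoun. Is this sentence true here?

"it" takes "a toy" as antecedent — a donkey pronoun bound across the clause boundary.
Weak reading: every child c with some unwrapped-toy has at least one unwrapped-toy t such that kept(c,t) ∧ shared(c,t).
Per child: C1:✓  C2:✓  C3:✗  C4:✓
C3 has no witness among its unwrapped-toys.

False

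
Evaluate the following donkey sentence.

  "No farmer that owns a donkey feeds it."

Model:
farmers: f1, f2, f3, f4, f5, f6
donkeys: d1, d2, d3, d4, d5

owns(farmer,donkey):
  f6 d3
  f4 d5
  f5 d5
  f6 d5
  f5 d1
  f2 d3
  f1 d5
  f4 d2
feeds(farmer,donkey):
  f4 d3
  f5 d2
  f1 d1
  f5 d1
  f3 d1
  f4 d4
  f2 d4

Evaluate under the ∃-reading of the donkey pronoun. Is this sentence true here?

"it" takes "a donkey" as antecedent — a donkey pronoun bound across the clause boundary.
Truth condition: for no (f,d) with owns(f,d) does feeds(f,d) hold.
Restrictor pairs — does the scope hold? (f1,d5):fails  (f2,d3):fails  (f4,d2):fails  (f4,d5):fails  (f5,d1):holds  (f5,d5):fails  (f6,d3):fails  (f6,d5):fails
Scope holds for 1 pair(s), so the sentence is false.

False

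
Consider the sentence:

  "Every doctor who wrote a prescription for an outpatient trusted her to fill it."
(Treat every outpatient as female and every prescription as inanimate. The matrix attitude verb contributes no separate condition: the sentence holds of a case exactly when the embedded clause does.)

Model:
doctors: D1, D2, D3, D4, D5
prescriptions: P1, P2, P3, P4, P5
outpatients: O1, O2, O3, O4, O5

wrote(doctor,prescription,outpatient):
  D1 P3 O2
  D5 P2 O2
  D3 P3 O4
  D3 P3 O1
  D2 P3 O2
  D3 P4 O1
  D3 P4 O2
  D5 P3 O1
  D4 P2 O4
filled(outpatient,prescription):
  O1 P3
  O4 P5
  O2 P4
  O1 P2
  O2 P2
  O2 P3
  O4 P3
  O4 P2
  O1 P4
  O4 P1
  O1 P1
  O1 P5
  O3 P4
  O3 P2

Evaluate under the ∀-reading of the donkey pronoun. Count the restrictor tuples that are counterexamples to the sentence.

"her" takes "an outpatient" as antecedent and "it" takes "a prescription"; both are donkey pronouns co-varying with the restrictor.
Strong reading: for every (d,p,o) with wrote(d,p,o), filled(o,p).
Restrictor triples: (D1,P3,O2)→filled(O2,P3) ✓  (D2,P3,O2)→filled(O2,P3) ✓  (D3,P3,O1)→filled(O1,P3) ✓  (D3,P3,O4)→filled(O4,P3) ✓  (D3,P4,O1)→filled(O1,P4) ✓  (D3,P4,O2)→filled(O2,P4) ✓  (D4,P2,O4)→filled(O4,P2) ✓  (D5,P2,O2)→filled(O2,P2) ✓  (D5,P3,O1)→filled(O1,P3) ✓
Counterexamples (restrictor triples failing the scope): 0.

0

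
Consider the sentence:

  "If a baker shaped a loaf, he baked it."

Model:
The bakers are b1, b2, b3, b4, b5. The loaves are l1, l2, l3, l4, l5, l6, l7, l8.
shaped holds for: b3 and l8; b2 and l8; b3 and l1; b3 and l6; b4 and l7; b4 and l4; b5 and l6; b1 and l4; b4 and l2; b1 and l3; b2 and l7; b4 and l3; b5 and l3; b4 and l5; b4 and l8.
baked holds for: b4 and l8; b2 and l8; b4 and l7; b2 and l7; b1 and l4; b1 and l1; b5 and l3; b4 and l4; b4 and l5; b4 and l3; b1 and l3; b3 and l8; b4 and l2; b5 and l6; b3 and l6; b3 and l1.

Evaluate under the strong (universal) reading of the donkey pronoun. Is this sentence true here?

True

"it" takes "a loaf" as antecedent — a donkey pronoun bound across the clause boundary.
Strong reading: for every (b,l) with shaped(b,l), baked(b,l).
Restrictor pairs: (b1,l3) ✓  (b1,l4) ✓  (b2,l7) ✓  (b2,l8) ✓  (b3,l1) ✓  (b3,l6) ✓  (b3,l8) ✓  (b4,l2) ✓  (b4,l3) ✓  (b4,l4) ✓  (b4,l5) ✓  (b4,l7) ✓  (b4,l8) ✓  (b5,l3) ✓  (b5,l6) ✓
Every restrictor pair satisfies the scope.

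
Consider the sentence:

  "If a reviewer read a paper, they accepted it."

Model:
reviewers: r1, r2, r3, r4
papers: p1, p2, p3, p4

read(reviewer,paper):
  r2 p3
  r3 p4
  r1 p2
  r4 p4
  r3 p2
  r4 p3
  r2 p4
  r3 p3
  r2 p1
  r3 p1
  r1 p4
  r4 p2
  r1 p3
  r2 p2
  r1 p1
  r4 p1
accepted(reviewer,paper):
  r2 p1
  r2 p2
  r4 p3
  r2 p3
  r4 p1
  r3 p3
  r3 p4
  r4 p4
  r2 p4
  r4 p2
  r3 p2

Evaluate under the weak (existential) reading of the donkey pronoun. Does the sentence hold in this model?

False

"it" takes "a paper" as antecedent — a donkey pronoun bound across the clause boundary.
Weak reading: every reviewer r with some read-paper has at least one read-paper p such that accepted(r,p).
Per reviewer: r1:✗  r2:✓  r3:✓  r4:✓
r1 has no witness among its read-papers.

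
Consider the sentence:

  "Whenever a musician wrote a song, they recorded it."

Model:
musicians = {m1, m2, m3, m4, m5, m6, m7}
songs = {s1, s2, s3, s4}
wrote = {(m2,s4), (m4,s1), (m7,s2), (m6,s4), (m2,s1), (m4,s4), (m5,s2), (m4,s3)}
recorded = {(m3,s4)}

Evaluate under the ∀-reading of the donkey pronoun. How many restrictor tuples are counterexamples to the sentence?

8

"it" takes "a song" as antecedent — a donkey pronoun bound across the clause boundary.
Strong reading: for every (m,s) with wrote(m,s), recorded(m,s).
Restrictor pairs: (m2,s1) ✗  (m2,s4) ✗  (m4,s1) ✗  (m4,s3) ✗  (m4,s4) ✗  (m5,s2) ✗  (m6,s4) ✗  (m7,s2) ✗
Counterexamples (restrictor pairs failing the scope): 8.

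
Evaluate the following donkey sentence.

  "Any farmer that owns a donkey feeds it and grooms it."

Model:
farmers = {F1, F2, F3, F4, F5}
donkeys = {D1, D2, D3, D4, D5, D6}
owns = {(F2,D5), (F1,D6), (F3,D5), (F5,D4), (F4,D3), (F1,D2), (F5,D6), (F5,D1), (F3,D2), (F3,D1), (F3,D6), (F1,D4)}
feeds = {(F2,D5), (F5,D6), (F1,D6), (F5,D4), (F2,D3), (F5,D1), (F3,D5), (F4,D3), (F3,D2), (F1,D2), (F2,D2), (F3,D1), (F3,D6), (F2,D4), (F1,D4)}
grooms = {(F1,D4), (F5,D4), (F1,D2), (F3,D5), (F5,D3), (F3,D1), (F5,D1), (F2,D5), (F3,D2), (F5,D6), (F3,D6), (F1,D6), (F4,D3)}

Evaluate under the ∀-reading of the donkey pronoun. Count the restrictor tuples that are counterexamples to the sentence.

"it" takes "a donkey" as antecedent — a donkey pronoun bound across the clause boundary.
Strong reading: for every (f,d) with owns(f,d), feeds(f,d) ∧ grooms(f,d).
Restrictor pairs: (F1,D2) ✓  (F1,D4) ✓  (F1,D6) ✓  (F2,D5) ✓  (F3,D1) ✓  (F3,D2) ✓  (F3,D5) ✓  (F3,D6) ✓  (F4,D3) ✓  (F5,D1) ✓  (F5,D4) ✓  (F5,D6) ✓
Counterexamples (restrictor pairs failing the scope): 0.

0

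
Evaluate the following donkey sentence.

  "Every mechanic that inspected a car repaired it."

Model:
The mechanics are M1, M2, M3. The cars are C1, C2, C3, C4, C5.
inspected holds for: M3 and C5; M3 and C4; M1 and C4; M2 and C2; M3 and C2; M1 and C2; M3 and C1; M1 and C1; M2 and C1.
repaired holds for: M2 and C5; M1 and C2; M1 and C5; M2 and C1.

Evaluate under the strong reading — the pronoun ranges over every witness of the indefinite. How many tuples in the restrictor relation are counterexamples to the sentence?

7

"it" takes "a car" as antecedent — a donkey pronoun bound across the clause boundary.
Strong reading: for every (m,c) with inspected(m,c), repaired(m,c).
Restrictor pairs: (M1,C1) ✗  (M1,C2) ✓  (M1,C4) ✗  (M2,C1) ✓  (M2,C2) ✗  (M3,C1) ✗  (M3,C2) ✗  (M3,C4) ✗  (M3,C5) ✗
Counterexamples (restrictor pairs failing the scope): 7.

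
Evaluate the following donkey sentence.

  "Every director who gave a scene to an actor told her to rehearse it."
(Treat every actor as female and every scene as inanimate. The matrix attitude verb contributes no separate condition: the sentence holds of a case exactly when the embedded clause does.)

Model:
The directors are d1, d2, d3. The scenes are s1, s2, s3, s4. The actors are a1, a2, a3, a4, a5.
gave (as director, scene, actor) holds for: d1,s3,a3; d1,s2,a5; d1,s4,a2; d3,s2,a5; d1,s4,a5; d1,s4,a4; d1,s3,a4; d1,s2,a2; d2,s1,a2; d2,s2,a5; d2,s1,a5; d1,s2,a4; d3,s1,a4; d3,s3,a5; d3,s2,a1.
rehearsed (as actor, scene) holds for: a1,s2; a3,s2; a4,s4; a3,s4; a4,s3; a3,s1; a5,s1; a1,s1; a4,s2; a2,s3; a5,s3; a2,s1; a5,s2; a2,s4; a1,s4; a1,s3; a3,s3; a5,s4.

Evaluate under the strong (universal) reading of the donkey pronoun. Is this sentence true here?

False

"her" takes "an actor" as antecedent and "it" takes "a scene"; both are donkey pronouns co-varying with the restrictor.
Strong reading: for every (d,s,a) with gave(d,s,a), rehearsed(a,s).
Restrictor triples: (d1,s2,a2)→rehearsed(a2,s2) ✗  (d1,s2,a4)→rehearsed(a4,s2) ✓  (d1,s2,a5)→rehearsed(a5,s2) ✓  (d1,s3,a3)→rehearsed(a3,s3) ✓  (d1,s3,a4)→rehearsed(a4,s3) ✓  (d1,s4,a2)→rehearsed(a2,s4) ✓  (d1,s4,a4)→rehearsed(a4,s4) ✓  (d1,s4,a5)→rehearsed(a5,s4) ✓  (d2,s1,a2)→rehearsed(a2,s1) ✓  (d2,s1,a5)→rehearsed(a5,s1) ✓  (d2,s2,a5)→rehearsed(a5,s2) ✓  (d3,s1,a4)→rehearsed(a4,s1) ✗  (d3,s2,a1)→rehearsed(a1,s2) ✓  (d3,s2,a5)→rehearsed(a5,s2) ✓  (d3,s3,a5)→rehearsed(a5,s3) ✓
Counterexample: (d1,s2,a2) — rehearsed(a2,s2) does not hold.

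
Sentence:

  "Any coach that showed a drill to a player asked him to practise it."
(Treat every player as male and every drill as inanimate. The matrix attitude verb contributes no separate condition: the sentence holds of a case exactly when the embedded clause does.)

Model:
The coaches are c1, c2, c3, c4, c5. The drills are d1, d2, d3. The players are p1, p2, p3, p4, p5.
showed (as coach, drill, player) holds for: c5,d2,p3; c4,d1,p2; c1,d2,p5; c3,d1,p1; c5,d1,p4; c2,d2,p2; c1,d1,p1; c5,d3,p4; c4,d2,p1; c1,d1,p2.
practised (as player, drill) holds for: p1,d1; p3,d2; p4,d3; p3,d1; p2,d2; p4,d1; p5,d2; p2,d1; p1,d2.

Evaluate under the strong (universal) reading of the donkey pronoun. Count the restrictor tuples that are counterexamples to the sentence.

"him" takes "a player" as antecedent and "it" takes "a drill"; both are donkey pronouns co-varying with the restrictor.
Strong reading: for every (c,d,p) with showed(c,d,p), practised(p,d).
Restrictor triples: (c1,d1,p1)→practised(p1,d1) ✓  (c1,d1,p2)→practised(p2,d1) ✓  (c1,d2,p5)→practised(p5,d2) ✓  (c2,d2,p2)→practised(p2,d2) ✓  (c3,d1,p1)→practised(p1,d1) ✓  (c4,d1,p2)→practised(p2,d1) ✓  (c4,d2,p1)→practised(p1,d2) ✓  (c5,d1,p4)→practised(p4,d1) ✓  (c5,d2,p3)→practised(p3,d2) ✓  (c5,d3,p4)→practised(p4,d3) ✓
Counterexamples (restrictor triples failing the scope): 0.

0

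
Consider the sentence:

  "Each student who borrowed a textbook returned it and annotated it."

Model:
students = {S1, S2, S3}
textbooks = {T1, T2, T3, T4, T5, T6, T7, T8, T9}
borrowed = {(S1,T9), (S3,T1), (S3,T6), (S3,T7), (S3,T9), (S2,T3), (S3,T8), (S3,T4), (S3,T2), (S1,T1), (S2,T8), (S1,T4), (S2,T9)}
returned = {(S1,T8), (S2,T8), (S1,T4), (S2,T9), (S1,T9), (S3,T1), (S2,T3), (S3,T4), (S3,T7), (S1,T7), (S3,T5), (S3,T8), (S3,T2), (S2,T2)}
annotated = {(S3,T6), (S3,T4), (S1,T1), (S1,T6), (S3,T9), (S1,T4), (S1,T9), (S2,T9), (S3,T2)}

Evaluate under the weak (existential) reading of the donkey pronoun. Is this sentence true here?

"it" takes "a textbook" as antecedent — a donkey pronoun bound across the clause boundary.
Weak reading: every student s with some borrowed-textbook has at least one borrowed-textbook t such that returned(s,t) ∧ annotated(s,t).
Per student: S1:✓  S2:✓  S3:✓
Every student in the restrictor has a witness.

True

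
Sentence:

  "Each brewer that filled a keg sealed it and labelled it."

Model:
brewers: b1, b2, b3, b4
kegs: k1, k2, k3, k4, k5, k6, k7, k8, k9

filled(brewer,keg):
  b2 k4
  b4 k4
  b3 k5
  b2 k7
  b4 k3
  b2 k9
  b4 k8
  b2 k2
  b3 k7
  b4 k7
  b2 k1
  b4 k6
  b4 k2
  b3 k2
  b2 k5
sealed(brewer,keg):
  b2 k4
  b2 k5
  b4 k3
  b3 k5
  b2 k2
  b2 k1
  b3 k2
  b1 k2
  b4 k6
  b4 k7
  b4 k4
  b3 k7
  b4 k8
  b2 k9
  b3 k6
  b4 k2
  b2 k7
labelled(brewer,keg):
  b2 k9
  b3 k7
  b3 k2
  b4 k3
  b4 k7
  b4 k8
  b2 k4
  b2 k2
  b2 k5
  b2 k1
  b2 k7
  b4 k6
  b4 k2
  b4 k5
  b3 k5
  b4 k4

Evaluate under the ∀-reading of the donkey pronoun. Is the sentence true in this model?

"it" takes "a keg" as antecedent — a donkey pronoun bound across the clause boundary.
Strong reading: for every (b,k) with filled(b,k), sealed(b,k) ∧ labelled(b,k).
Restrictor pairs: (b2,k1) ✓  (b2,k2) ✓  (b2,k4) ✓  (b2,k5) ✓  (b2,k7) ✓  (b2,k9) ✓  (b3,k2) ✓  (b3,k5) ✓  (b3,k7) ✓  (b4,k2) ✓  (b4,k3) ✓  (b4,k4) ✓  (b4,k6) ✓  (b4,k7) ✓  (b4,k8) ✓
Every restrictor pair satisfies the scope.

True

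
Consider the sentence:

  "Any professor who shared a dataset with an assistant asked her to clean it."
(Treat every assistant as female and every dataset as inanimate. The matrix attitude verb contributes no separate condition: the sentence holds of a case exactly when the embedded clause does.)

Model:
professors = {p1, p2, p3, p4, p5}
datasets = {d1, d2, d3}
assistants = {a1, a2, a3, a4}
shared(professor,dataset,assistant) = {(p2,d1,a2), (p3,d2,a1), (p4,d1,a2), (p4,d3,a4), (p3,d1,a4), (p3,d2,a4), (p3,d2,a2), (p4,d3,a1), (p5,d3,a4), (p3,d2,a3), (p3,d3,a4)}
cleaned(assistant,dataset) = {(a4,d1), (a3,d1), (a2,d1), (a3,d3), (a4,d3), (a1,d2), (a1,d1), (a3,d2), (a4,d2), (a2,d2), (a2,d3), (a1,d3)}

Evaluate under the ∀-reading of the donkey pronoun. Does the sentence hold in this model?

True

"her" takes "an assistant" as antecedent and "it" takes "a dataset"; both are donkey pronouns co-varying with the restrictor.
Strong reading: for every (p,d,a) with shared(p,d,a), cleaned(a,d).
Restrictor triples: (p2,d1,a2)→cleaned(a2,d1) ✓  (p3,d1,a4)→cleaned(a4,d1) ✓  (p3,d2,a1)→cleaned(a1,d2) ✓  (p3,d2,a2)→cleaned(a2,d2) ✓  (p3,d2,a3)→cleaned(a3,d2) ✓  (p3,d2,a4)→cleaned(a4,d2) ✓  (p3,d3,a4)→cleaned(a4,d3) ✓  (p4,d1,a2)→cleaned(a2,d1) ✓  (p4,d3,a1)→cleaned(a1,d3) ✓  (p4,d3,a4)→cleaned(a4,d3) ✓  (p5,d3,a4)→cleaned(a4,d3) ✓
Every restrictor triple satisfies the scope.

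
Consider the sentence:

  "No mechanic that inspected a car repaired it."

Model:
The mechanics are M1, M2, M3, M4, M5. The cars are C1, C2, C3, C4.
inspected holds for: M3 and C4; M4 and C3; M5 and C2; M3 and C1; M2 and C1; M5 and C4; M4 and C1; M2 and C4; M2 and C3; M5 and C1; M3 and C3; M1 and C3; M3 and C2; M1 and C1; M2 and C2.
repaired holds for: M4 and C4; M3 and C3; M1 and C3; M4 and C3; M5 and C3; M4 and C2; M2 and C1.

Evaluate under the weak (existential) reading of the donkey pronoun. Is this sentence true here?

"it" takes "a car" as antecedent — a donkey pronoun bound across the clause boundary.
Truth condition: for no (m,c) with inspected(m,c) does repaired(m,c) hold.
Restrictor pairs — does the scope hold? (M1,C1):fails  (M1,C3):holds  (M2,C1):holds  (M2,C2):fails  (M2,C3):fails  (M2,C4):fails  (M3,C1):fails  (M3,C2):fails  (M3,C3):holds  (M3,C4):fails  (M4,C1):fails  (M4,C3):holds  (M5,C1):fails  (M5,C2):fails  (M5,C4):fails
Scope holds for 4 pair(s), so the sentence is false.

False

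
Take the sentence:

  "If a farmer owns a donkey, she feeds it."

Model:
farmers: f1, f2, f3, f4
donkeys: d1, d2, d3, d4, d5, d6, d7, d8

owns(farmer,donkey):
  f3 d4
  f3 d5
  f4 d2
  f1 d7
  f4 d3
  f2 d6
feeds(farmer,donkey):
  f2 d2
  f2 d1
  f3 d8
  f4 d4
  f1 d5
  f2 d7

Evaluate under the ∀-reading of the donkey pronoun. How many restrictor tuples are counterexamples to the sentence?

"it" takes "a donkey" as antecedent — a donkey pronoun bound across the clause boundary.
Strong reading: for every (f,d) with owns(f,d), feeds(f,d).
Restrictor pairs: (f1,d7) ✗  (f2,d6) ✗  (f3,d4) ✗  (f3,d5) ✗  (f4,d2) ✗  (f4,d3) ✗
Counterexamples (restrictor pairs failing the scope): 6.

6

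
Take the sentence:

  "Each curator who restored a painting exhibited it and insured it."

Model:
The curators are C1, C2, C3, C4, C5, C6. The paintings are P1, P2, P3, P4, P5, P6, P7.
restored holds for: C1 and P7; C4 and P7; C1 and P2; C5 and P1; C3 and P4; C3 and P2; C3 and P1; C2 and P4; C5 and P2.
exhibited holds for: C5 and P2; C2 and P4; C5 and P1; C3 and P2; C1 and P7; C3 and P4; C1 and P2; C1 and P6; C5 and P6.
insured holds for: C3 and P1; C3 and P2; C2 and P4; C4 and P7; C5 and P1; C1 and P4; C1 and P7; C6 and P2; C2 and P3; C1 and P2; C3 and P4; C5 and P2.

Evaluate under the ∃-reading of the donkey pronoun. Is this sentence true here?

"it" takes "a painting" as antecedent — a donkey pronoun bound across the clause boundary.
Weak reading: every curator c with some restored-painting has at least one restored-painting p such that exhibited(c,p) ∧ insured(c,p).
Per curator: C1:✓  C2:✓  C3:✓  C4:✗  C5:✓
C4 has no witness among its restored-paintings.

False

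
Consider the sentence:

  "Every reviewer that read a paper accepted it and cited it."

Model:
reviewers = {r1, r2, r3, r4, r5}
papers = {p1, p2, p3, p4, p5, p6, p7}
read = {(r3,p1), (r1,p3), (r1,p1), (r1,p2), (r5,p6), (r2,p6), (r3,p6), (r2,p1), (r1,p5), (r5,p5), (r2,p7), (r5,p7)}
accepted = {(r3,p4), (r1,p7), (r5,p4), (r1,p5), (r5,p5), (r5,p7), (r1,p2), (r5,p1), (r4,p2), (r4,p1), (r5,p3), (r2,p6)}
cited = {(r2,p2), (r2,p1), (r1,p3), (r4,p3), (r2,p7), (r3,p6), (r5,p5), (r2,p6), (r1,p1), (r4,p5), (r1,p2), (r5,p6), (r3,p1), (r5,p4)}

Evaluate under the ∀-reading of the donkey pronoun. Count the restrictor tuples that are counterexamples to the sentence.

"it" takes "a paper" as antecedent — a donkey pronoun bound across the clause boundary.
Strong reading: for every (r,p) with read(r,p), accepted(r,p) ∧ cited(r,p).
Restrictor pairs: (r1,p1) ✗  (r1,p2) ✓  (r1,p3) ✗  (r1,p5) ✗  (r2,p1) ✗  (r2,p6) ✓  (r2,p7) ✗  (r3,p1) ✗  (r3,p6) ✗  (r5,p5) ✓  (r5,p6) ✗  (r5,p7) ✗
Counterexamples (restrictor pairs failing the scope): 9.

9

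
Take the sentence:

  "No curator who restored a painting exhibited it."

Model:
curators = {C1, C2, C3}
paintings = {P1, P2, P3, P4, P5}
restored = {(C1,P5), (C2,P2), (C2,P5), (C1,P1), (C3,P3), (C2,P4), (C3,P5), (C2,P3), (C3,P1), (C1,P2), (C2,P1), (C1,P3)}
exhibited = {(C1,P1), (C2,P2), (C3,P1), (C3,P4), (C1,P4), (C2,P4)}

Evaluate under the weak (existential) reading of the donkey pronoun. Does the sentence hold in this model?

"it" takes "a painting" as antecedent — a donkey pronoun bound across the clause boundary.
Truth condition: for no (c,p) with restored(c,p) does exhibited(c,p) hold.
Restrictor pairs — does the scope hold? (C1,P1):holds  (C1,P2):fails  (C1,P3):fails  (C1,P5):fails  (C2,P1):fails  (C2,P2):holds  (C2,P3):fails  (C2,P4):holds  (C2,P5):fails  (C3,P1):holds  (C3,P3):fails  (C3,P5):fails
Scope holds for 4 pair(s), so the sentence is false.

False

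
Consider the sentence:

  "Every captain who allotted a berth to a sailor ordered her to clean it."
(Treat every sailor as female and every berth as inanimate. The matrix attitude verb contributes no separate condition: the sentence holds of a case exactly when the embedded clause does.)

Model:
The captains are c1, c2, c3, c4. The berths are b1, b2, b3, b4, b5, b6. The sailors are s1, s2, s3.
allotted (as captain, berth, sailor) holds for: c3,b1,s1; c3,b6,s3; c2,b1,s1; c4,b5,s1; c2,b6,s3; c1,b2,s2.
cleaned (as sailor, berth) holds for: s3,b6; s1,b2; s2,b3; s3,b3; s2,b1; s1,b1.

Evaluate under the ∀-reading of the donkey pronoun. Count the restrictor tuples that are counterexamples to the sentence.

2

"her" takes "a sailor" as antecedent and "it" takes "a berth"; both are donkey pronouns co-varying with the restrictor.
Strong reading: for every (c,b,s) with allotted(c,b,s), cleaned(s,b).
Restrictor triples: (c1,b2,s2)→cleaned(s2,b2) ✗  (c2,b1,s1)→cleaned(s1,b1) ✓  (c2,b6,s3)→cleaned(s3,b6) ✓  (c3,b1,s1)→cleaned(s1,b1) ✓  (c3,b6,s3)→cleaned(s3,b6) ✓  (c4,b5,s1)→cleaned(s1,b5) ✗
Counterexamples (restrictor triples failing the scope): 2.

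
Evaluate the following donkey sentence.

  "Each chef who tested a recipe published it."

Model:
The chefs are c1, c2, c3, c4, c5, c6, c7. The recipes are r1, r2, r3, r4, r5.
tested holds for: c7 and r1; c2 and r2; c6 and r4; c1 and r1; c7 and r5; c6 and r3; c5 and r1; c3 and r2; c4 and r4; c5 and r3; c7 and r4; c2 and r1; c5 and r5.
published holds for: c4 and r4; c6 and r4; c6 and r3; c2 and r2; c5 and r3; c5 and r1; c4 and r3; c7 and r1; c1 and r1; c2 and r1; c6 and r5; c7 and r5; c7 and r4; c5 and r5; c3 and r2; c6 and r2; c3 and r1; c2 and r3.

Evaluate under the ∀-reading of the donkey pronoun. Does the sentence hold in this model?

True

"it" takes "a recipe" as antecedent — a donkey pronoun bound across the clause boundary.
Strong reading: for every (c,r) with tested(c,r), published(c,r).
Restrictor pairs: (c1,r1) ✓  (c2,r1) ✓  (c2,r2) ✓  (c3,r2) ✓  (c4,r4) ✓  (c5,r1) ✓  (c5,r3) ✓  (c5,r5) ✓  (c6,r3) ✓  (c6,r4) ✓  (c7,r1) ✓  (c7,r4) ✓  (c7,r5) ✓
Every restrictor pair satisfies the scope.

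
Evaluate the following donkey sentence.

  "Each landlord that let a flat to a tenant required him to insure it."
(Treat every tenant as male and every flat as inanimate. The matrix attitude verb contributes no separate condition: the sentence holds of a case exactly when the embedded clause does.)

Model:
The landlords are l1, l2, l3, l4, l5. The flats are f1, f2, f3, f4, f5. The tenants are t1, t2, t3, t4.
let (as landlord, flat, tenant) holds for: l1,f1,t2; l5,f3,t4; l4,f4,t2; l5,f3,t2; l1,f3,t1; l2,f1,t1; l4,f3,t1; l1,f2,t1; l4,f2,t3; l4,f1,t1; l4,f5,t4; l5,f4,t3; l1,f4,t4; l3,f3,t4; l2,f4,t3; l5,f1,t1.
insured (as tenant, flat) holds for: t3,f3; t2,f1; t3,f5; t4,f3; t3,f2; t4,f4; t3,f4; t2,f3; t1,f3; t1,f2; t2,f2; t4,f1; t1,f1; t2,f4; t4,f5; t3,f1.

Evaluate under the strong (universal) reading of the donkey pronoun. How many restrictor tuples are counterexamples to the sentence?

"him" takes "a tenant" as antecedent and "it" takes "a flat"; both are donkey pronouns co-varying with the restrictor.
Strong reading: for every (l,f,t) with let(l,f,t), insured(t,f).
Restrictor triples: (l1,f1,t2)→insured(t2,f1) ✓  (l1,f2,t1)→insured(t1,f2) ✓  (l1,f3,t1)→insured(t1,f3) ✓  (l1,f4,t4)→insured(t4,f4) ✓  (l2,f1,t1)→insured(t1,f1) ✓  (l2,f4,t3)→insured(t3,f4) ✓  (l3,f3,t4)→insured(t4,f3) ✓  (l4,f1,t1)→insured(t1,f1) ✓  (l4,f2,t3)→insured(t3,f2) ✓  (l4,f3,t1)→insured(t1,f3) ✓  (l4,f4,t2)→insured(t2,f4) ✓  (l4,f5,t4)→insured(t4,f5) ✓  (l5,f1,t1)→insured(t1,f1) ✓  (l5,f3,t2)→insured(t2,f3) ✓  (l5,f3,t4)→insured(t4,f3) ✓  (l5,f4,t3)→insured(t3,f4) ✓
Counterexamples (restrictor triples failing the scope): 0.

0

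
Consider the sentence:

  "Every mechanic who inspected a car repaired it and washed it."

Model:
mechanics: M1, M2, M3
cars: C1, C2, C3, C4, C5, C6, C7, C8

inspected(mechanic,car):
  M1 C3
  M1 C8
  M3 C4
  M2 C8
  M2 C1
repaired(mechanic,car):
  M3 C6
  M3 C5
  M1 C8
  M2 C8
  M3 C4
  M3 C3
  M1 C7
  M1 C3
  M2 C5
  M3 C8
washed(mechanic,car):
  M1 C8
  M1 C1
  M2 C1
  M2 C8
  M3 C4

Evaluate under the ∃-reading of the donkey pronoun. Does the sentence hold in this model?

"it" takes "a car" as antecedent — a donkey pronoun bound across the clause boundary.
Weak reading: every mechanic m with some inspected-car has at least one inspected-car c such that repaired(m,c) ∧ washed(m,c).
Per mechanic: M1:✓  M2:✓  M3:✓
Every mechanic in the restrictor has a witness.

True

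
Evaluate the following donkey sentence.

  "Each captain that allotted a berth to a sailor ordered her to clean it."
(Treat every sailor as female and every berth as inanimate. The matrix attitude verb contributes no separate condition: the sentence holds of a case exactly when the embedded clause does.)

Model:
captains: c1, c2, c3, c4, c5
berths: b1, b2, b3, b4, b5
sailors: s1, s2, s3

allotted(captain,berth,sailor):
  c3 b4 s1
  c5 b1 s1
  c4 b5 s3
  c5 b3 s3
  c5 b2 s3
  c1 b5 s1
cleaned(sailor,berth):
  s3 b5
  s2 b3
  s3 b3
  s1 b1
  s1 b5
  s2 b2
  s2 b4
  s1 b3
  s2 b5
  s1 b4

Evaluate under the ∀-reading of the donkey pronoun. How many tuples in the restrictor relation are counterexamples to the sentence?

"her" takes "a sailor" as antecedent and "it" takes "a berth"; both are donkey pronouns co-varying with the restrictor.
Strong reading: for every (c,b,s) with allotted(c,b,s), cleaned(s,b).
Restrictor triples: (c1,b5,s1)→cleaned(s1,b5) ✓  (c3,b4,s1)→cleaned(s1,b4) ✓  (c4,b5,s3)→cleaned(s3,b5) ✓  (c5,b1,s1)→cleaned(s1,b1) ✓  (c5,b2,s3)→cleaned(s3,b2) ✗  (c5,b3,s3)→cleaned(s3,b3) ✓
Counterexamples (restrictor triples failing the scope): 1.

1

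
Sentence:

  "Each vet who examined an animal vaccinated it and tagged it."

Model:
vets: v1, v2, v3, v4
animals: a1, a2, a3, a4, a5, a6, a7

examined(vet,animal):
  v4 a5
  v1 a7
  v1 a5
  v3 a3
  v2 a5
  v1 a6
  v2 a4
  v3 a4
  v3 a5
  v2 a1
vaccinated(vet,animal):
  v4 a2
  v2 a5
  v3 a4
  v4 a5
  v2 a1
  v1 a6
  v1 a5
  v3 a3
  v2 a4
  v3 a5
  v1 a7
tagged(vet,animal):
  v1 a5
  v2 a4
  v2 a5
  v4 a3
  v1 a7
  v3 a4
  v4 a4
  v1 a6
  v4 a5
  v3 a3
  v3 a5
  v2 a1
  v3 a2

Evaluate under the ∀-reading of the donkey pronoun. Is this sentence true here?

"it" takes "an animal" as antecedent — a donkey pronoun bound across the clause boundary.
Strong reading: for every (v,a) with examined(v,a), vaccinated(v,a) ∧ tagged(v,a).
Restrictor pairs: (v1,a5) ✓  (v1,a6) ✓  (v1,a7) ✓  (v2,a1) ✓  (v2,a4) ✓  (v2,a5) ✓  (v3,a3) ✓  (v3,a4) ✓  (v3,a5) ✓  (v4,a5) ✓
Every restrictor pair satisfies the scope.

True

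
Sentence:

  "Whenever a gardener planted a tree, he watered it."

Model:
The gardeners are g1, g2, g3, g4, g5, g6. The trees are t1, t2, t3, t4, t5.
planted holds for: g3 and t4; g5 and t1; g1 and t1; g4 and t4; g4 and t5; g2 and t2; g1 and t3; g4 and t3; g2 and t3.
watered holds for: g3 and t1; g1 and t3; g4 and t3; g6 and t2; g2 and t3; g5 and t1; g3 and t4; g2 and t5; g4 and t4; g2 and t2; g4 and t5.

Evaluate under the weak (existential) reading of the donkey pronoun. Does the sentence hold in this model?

"it" takes "a tree" as antecedent — a donkey pronoun bound across the clause boundary.
Weak reading: every gardener g with some planted-tree has at least one planted-tree t such that watered(g,t).
Per gardener: g1:✓  g2:✓  g3:✓  g4:✓  g5:✓
Every gardener in the restrictor has a witness.

True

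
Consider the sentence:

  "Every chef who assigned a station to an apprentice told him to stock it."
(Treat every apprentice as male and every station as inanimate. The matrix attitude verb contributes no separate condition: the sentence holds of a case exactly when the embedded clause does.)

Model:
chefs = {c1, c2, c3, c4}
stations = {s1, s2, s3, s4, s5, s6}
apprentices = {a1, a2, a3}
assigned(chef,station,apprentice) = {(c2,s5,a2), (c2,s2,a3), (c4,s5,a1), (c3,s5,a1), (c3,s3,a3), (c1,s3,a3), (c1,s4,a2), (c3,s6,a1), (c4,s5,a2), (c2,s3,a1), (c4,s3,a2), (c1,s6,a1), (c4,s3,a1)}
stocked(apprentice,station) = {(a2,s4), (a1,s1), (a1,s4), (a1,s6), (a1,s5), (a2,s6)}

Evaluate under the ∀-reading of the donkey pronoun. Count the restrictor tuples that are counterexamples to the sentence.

8

"him" takes "an apprentice" as antecedent and "it" takes "a station"; both are donkey pronouns co-varying with the restrictor.
Strong reading: for every (c,s,a) with assigned(c,s,a), stocked(a,s).
Restrictor triples: (c1,s3,a3)→stocked(a3,s3) ✗  (c1,s4,a2)→stocked(a2,s4) ✓  (c1,s6,a1)→stocked(a1,s6) ✓  (c2,s2,a3)→stocked(a3,s2) ✗  (c2,s3,a1)→stocked(a1,s3) ✗  (c2,s5,a2)→stocked(a2,s5) ✗  (c3,s3,a3)→stocked(a3,s3) ✗  (c3,s5,a1)→stocked(a1,s5) ✓  (c3,s6,a1)→stocked(a1,s6) ✓  (c4,s3,a1)→stocked(a1,s3) ✗  (c4,s3,a2)→stocked(a2,s3) ✗  (c4,s5,a1)→stocked(a1,s5) ✓  (c4,s5,a2)→stocked(a2,s5) ✗
Counterexamples (restrictor triples failing the scope): 8.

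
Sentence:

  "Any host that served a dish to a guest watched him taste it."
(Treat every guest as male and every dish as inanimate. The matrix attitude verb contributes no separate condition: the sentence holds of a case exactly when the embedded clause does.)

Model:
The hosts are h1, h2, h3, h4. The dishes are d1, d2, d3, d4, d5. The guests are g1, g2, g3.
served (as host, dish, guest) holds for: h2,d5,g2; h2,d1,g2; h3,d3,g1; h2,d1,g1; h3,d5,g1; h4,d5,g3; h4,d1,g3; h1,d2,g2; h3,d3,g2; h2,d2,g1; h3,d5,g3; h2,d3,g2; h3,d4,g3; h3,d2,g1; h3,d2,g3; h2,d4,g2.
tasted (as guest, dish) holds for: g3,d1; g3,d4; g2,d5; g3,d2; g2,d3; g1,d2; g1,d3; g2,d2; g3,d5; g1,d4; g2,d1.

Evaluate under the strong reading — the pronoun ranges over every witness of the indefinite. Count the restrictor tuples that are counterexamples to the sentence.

3

"him" takes "a guest" as antecedent and "it" takes "a dish"; both are donkey pronouns co-varying with the restrictor.
Strong reading: for every (h,d,g) with served(h,d,g), tasted(g,d).
Restrictor triples: (h1,d2,g2)→tasted(g2,d2) ✓  (h2,d1,g1)→tasted(g1,d1) ✗  (h2,d1,g2)→tasted(g2,d1) ✓  (h2,d2,g1)→tasted(g1,d2) ✓  (h2,d3,g2)→tasted(g2,d3) ✓  (h2,d4,g2)→tasted(g2,d4) ✗  (h2,d5,g2)→tasted(g2,d5) ✓  (h3,d2,g1)→tasted(g1,d2) ✓  (h3,d2,g3)→tasted(g3,d2) ✓  (h3,d3,g1)→tasted(g1,d3) ✓  (h3,d3,g2)→tasted(g2,d3) ✓  (h3,d4,g3)→tasted(g3,d4) ✓  (h3,d5,g1)→tasted(g1,d5) ✗  (h3,d5,g3)→tasted(g3,d5) ✓  (h4,d1,g3)→tasted(g3,d1) ✓  (h4,d5,g3)→tasted(g3,d5) ✓
Counterexamples (restrictor triples failing the scope): 3.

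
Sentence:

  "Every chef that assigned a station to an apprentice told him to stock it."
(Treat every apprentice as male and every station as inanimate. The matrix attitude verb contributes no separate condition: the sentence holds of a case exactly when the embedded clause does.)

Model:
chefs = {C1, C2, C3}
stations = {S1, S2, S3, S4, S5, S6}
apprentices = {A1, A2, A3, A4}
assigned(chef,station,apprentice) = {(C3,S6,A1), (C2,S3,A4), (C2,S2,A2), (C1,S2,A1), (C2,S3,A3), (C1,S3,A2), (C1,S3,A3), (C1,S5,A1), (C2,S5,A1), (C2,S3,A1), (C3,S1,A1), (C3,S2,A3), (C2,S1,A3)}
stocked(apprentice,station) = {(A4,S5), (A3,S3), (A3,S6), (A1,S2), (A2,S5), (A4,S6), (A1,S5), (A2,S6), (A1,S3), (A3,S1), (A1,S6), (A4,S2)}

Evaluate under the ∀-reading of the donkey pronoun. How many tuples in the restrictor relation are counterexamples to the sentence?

"him" takes "an apprentice" as antecedent and "it" takes "a station"; both are donkey pronouns co-varying with the restrictor.
Strong reading: for every (c,s,a) with assigned(c,s,a), stocked(a,s).
Restrictor triples: (C1,S2,A1)→stocked(A1,S2) ✓  (C1,S3,A2)→stocked(A2,S3) ✗  (C1,S3,A3)→stocked(A3,S3) ✓  (C1,S5,A1)→stocked(A1,S5) ✓  (C2,S1,A3)→stocked(A3,S1) ✓  (C2,S2,A2)→stocked(A2,S2) ✗  (C2,S3,A1)→stocked(A1,S3) ✓  (C2,S3,A3)→stocked(A3,S3) ✓  (C2,S3,A4)→stocked(A4,S3) ✗  (C2,S5,A1)→stocked(A1,S5) ✓  (C3,S1,A1)→stocked(A1,S1) ✗  (C3,S2,A3)→stocked(A3,S2) ✗  (C3,S6,A1)→stocked(A1,S6) ✓
Counterexamples (restrictor triples failing the scope): 5.

5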